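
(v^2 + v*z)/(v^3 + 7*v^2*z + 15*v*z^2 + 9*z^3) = v/(v^2 + 6*v*z + 9*z^2)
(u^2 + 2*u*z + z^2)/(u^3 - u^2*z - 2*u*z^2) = (-u - z)/(u*(-u + 2*z))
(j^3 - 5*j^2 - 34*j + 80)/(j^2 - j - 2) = (j^2 - 3*j - 40)/(j + 1)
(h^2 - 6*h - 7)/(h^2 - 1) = (h - 7)/(h - 1)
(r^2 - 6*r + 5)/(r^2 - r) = (r - 5)/r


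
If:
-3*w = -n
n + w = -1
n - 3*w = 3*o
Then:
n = -3/4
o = 0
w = -1/4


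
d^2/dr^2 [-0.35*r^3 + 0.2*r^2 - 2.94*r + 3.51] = 0.4 - 2.1*r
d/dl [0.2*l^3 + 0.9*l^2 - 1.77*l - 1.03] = 0.6*l^2 + 1.8*l - 1.77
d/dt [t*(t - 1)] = 2*t - 1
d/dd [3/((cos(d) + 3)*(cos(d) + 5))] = 6*(cos(d) + 4)*sin(d)/((cos(d) + 3)^2*(cos(d) + 5)^2)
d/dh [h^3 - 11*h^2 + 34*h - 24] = 3*h^2 - 22*h + 34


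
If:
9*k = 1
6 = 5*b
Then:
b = 6/5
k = 1/9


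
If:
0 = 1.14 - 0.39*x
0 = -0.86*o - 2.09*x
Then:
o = -7.10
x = 2.92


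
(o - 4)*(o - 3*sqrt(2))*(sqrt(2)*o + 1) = sqrt(2)*o^3 - 4*sqrt(2)*o^2 - 5*o^2 - 3*sqrt(2)*o + 20*o + 12*sqrt(2)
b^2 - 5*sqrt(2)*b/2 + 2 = (b - 2*sqrt(2))*(b - sqrt(2)/2)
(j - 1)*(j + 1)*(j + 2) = j^3 + 2*j^2 - j - 2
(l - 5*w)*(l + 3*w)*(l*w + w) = l^3*w - 2*l^2*w^2 + l^2*w - 15*l*w^3 - 2*l*w^2 - 15*w^3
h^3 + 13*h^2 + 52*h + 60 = (h + 2)*(h + 5)*(h + 6)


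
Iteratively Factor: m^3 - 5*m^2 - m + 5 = (m - 1)*(m^2 - 4*m - 5) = (m - 1)*(m + 1)*(m - 5)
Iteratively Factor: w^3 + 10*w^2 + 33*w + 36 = (w + 4)*(w^2 + 6*w + 9) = (w + 3)*(w + 4)*(w + 3)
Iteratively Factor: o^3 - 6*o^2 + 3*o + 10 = (o + 1)*(o^2 - 7*o + 10) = (o - 2)*(o + 1)*(o - 5)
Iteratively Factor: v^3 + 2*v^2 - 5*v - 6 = (v - 2)*(v^2 + 4*v + 3) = (v - 2)*(v + 3)*(v + 1)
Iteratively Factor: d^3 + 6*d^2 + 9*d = (d + 3)*(d^2 + 3*d) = d*(d + 3)*(d + 3)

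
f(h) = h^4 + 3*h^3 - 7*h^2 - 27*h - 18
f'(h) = 4*h^3 + 9*h^2 - 14*h - 27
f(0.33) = -27.55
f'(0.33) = -30.50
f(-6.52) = 836.10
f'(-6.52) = -661.80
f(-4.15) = 55.69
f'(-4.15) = -99.79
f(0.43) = -30.63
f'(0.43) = -31.04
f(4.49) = 397.64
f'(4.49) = 453.66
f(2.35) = -50.68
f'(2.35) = 41.71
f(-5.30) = 270.89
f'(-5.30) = -295.50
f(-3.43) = 9.61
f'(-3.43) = -34.51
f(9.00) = 7920.00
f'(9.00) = 3492.00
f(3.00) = 0.00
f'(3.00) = 120.00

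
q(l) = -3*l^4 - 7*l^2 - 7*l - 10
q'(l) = -12*l^3 - 14*l - 7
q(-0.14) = -9.16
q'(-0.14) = -5.01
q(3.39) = -510.38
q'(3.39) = -521.96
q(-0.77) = -9.81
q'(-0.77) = 9.26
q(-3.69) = -635.68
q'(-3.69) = 647.58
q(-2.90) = -260.75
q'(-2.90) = 326.27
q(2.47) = -181.66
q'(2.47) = -222.41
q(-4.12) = -964.37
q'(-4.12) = 889.89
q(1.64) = -62.01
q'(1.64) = -82.89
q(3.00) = -337.00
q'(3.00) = -373.00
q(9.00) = -20323.00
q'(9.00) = -8881.00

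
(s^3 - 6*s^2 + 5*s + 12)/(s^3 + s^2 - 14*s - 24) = (s^2 - 2*s - 3)/(s^2 + 5*s + 6)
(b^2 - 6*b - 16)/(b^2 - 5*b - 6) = (-b^2 + 6*b + 16)/(-b^2 + 5*b + 6)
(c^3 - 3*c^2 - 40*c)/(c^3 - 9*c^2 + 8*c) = (c + 5)/(c - 1)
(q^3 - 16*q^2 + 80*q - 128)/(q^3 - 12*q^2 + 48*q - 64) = (q - 8)/(q - 4)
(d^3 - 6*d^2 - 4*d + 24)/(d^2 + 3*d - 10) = (d^2 - 4*d - 12)/(d + 5)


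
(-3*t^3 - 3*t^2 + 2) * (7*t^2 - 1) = -21*t^5 - 21*t^4 + 3*t^3 + 17*t^2 - 2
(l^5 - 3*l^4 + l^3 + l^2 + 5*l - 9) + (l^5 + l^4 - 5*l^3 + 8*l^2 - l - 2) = 2*l^5 - 2*l^4 - 4*l^3 + 9*l^2 + 4*l - 11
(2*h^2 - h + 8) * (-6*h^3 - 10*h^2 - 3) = -12*h^5 - 14*h^4 - 38*h^3 - 86*h^2 + 3*h - 24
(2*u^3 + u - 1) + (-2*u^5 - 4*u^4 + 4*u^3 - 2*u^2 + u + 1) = -2*u^5 - 4*u^4 + 6*u^3 - 2*u^2 + 2*u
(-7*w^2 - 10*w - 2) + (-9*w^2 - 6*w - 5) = -16*w^2 - 16*w - 7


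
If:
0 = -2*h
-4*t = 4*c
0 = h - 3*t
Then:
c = 0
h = 0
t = 0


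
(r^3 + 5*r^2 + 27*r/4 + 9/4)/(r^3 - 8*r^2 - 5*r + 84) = (r^2 + 2*r + 3/4)/(r^2 - 11*r + 28)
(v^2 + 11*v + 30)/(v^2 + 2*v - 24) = (v + 5)/(v - 4)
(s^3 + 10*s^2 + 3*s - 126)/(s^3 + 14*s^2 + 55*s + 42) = (s - 3)/(s + 1)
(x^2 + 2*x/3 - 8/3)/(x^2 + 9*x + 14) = (x - 4/3)/(x + 7)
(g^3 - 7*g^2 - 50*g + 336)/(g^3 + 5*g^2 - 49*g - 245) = (g^2 - 14*g + 48)/(g^2 - 2*g - 35)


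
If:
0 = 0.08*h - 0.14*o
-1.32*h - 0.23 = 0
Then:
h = -0.17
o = -0.10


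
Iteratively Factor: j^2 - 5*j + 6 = (j - 2)*(j - 3)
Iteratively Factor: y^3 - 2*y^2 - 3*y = (y - 3)*(y^2 + y) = (y - 3)*(y + 1)*(y)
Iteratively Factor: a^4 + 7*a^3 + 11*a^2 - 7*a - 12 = (a + 1)*(a^3 + 6*a^2 + 5*a - 12) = (a + 1)*(a + 3)*(a^2 + 3*a - 4) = (a + 1)*(a + 3)*(a + 4)*(a - 1)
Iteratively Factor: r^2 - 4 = (r - 2)*(r + 2)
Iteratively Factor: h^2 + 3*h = (h)*(h + 3)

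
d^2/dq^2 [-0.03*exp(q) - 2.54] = -0.03*exp(q)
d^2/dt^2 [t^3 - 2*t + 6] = 6*t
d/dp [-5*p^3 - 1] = -15*p^2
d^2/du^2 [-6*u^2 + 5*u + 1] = -12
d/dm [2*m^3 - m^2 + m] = 6*m^2 - 2*m + 1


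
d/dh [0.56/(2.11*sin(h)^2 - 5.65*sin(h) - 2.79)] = (3.164 - 2.3632*sin(h))*cos(h)/(-2.11*sin(h)^2 + 5.65*sin(h) + 2.79)^2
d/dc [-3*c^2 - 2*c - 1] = -6*c - 2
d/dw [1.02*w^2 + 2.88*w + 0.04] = 2.04*w + 2.88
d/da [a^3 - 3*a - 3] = 3*a^2 - 3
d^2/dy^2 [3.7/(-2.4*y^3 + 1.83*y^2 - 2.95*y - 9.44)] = ((53.28*y - 13.542)*(2.4*y^3 - 1.83*y^2 + 2.95*y + 9.44) - 3.7*(7.2*y^2 - 3.66*y + 2.95)*(14.4*y^2 - 7.32*y + 5.9))/(2.4*y^3 - 1.83*y^2 + 2.95*y + 9.44)^3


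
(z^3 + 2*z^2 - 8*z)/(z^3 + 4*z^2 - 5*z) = (z^2 + 2*z - 8)/(z^2 + 4*z - 5)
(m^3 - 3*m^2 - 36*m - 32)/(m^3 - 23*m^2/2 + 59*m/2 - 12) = 2*(m^2 + 5*m + 4)/(2*m^2 - 7*m + 3)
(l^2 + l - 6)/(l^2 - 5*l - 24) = (l - 2)/(l - 8)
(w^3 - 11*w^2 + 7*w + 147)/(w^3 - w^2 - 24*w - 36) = (w^2 - 14*w + 49)/(w^2 - 4*w - 12)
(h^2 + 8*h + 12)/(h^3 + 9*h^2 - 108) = (h + 2)/(h^2 + 3*h - 18)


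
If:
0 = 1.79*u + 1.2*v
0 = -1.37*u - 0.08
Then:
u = -0.06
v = 0.09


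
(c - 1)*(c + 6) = c^2 + 5*c - 6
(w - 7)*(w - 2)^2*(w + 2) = w^4 - 9*w^3 + 10*w^2 + 36*w - 56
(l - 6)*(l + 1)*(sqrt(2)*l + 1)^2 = 2*l^4 - 10*l^3 + 2*sqrt(2)*l^3 - 10*sqrt(2)*l^2 - 11*l^2 - 12*sqrt(2)*l - 5*l - 6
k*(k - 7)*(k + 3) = k^3 - 4*k^2 - 21*k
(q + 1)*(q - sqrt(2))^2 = q^3 - 2*sqrt(2)*q^2 + q^2 - 2*sqrt(2)*q + 2*q + 2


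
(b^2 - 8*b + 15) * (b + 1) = b^3 - 7*b^2 + 7*b + 15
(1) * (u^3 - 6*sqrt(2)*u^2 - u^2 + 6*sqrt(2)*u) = u^3 - 6*sqrt(2)*u^2 - u^2 + 6*sqrt(2)*u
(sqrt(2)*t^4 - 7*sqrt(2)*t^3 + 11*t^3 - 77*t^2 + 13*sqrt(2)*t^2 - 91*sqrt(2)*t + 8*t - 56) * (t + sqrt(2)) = sqrt(2)*t^5 - 7*sqrt(2)*t^4 + 13*t^4 - 91*t^3 + 24*sqrt(2)*t^3 - 168*sqrt(2)*t^2 + 34*t^2 - 238*t + 8*sqrt(2)*t - 56*sqrt(2)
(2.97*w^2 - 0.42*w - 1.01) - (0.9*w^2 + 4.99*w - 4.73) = 2.07*w^2 - 5.41*w + 3.72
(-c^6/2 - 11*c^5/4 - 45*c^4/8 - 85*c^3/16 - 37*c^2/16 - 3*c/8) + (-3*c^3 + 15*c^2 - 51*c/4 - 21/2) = -c^6/2 - 11*c^5/4 - 45*c^4/8 - 133*c^3/16 + 203*c^2/16 - 105*c/8 - 21/2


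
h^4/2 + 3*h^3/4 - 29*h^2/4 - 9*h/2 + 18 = (h/2 + 1)*(h - 3)*(h - 3/2)*(h + 4)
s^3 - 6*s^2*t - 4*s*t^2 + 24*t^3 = (s - 6*t)*(s - 2*t)*(s + 2*t)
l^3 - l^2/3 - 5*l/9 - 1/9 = (l - 1)*(l + 1/3)^2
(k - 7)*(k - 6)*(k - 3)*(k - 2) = k^4 - 18*k^3 + 113*k^2 - 288*k + 252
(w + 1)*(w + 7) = w^2 + 8*w + 7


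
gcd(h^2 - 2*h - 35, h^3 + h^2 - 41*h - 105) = h^2 - 2*h - 35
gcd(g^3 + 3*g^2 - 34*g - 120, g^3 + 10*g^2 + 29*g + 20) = g^2 + 9*g + 20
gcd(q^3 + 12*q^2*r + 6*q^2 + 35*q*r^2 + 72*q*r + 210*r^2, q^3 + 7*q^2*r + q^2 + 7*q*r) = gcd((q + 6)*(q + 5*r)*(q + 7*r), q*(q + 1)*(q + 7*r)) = q + 7*r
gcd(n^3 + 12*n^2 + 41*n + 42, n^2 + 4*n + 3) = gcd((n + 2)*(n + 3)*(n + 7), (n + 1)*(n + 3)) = n + 3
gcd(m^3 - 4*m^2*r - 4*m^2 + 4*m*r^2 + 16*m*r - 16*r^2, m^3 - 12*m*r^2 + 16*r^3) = m^2 - 4*m*r + 4*r^2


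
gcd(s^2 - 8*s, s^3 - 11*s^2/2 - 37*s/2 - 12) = s - 8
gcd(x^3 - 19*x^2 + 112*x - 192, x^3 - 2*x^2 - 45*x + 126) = x - 3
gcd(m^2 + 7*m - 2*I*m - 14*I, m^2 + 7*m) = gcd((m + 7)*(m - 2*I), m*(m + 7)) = m + 7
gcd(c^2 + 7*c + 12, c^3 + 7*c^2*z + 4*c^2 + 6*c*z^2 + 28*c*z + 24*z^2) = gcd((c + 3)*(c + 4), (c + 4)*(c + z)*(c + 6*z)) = c + 4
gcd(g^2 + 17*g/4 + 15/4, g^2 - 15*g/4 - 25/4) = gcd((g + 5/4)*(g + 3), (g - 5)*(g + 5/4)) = g + 5/4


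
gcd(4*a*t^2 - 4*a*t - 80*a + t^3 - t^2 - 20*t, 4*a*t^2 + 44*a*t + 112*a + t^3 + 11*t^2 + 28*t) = 4*a*t + 16*a + t^2 + 4*t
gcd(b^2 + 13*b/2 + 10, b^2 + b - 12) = b + 4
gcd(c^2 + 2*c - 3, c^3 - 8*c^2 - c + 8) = c - 1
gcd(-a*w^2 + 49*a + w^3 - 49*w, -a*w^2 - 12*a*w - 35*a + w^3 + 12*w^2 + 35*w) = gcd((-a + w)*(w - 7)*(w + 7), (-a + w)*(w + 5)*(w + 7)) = -a*w - 7*a + w^2 + 7*w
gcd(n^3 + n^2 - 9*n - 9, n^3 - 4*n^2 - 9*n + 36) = n^2 - 9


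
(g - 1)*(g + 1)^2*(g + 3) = g^4 + 4*g^3 + 2*g^2 - 4*g - 3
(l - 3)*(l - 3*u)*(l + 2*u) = l^3 - l^2*u - 3*l^2 - 6*l*u^2 + 3*l*u + 18*u^2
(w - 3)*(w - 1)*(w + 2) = w^3 - 2*w^2 - 5*w + 6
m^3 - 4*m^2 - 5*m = m*(m - 5)*(m + 1)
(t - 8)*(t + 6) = t^2 - 2*t - 48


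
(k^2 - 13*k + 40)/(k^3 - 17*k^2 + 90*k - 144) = (k - 5)/(k^2 - 9*k + 18)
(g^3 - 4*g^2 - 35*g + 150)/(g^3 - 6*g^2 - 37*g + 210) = (g - 5)/(g - 7)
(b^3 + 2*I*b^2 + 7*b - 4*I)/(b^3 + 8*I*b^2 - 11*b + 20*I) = (b - I)/(b + 5*I)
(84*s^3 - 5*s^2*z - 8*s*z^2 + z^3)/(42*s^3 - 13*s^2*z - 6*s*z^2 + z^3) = (-4*s + z)/(-2*s + z)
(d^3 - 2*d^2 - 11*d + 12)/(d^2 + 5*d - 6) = (d^2 - d - 12)/(d + 6)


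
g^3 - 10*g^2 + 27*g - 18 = (g - 6)*(g - 3)*(g - 1)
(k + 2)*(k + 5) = k^2 + 7*k + 10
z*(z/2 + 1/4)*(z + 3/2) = z^3/2 + z^2 + 3*z/8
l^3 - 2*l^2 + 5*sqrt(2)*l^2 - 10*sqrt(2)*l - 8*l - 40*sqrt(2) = (l - 4)*(l + 2)*(l + 5*sqrt(2))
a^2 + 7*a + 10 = (a + 2)*(a + 5)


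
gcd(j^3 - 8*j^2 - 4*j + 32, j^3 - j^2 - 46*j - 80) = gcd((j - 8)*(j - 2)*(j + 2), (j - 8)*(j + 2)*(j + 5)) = j^2 - 6*j - 16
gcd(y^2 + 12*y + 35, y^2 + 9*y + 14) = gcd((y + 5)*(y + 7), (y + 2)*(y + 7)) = y + 7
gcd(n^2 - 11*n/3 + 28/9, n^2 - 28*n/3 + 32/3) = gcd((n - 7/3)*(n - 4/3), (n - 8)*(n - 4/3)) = n - 4/3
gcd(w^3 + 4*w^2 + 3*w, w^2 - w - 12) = w + 3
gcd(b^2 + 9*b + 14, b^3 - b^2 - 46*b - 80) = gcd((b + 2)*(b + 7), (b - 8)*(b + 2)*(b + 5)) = b + 2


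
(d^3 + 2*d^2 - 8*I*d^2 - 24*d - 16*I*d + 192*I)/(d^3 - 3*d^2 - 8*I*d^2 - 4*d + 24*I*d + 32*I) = (d + 6)/(d + 1)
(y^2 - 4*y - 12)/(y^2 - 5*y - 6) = (y + 2)/(y + 1)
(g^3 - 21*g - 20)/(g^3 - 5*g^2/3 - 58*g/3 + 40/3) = 3*(g + 1)/(3*g - 2)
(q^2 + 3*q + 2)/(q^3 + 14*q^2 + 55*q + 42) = (q + 2)/(q^2 + 13*q + 42)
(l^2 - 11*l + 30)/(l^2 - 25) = (l - 6)/(l + 5)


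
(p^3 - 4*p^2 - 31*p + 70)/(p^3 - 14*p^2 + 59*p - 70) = (p + 5)/(p - 5)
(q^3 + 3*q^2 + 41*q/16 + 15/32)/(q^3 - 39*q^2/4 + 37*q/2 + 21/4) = (8*q^2 + 22*q + 15)/(8*(q^2 - 10*q + 21))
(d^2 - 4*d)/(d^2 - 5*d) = (d - 4)/(d - 5)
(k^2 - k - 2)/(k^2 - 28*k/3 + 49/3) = 3*(k^2 - k - 2)/(3*k^2 - 28*k + 49)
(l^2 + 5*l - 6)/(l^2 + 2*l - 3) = (l + 6)/(l + 3)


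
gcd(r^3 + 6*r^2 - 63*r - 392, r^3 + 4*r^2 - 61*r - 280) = r^2 - r - 56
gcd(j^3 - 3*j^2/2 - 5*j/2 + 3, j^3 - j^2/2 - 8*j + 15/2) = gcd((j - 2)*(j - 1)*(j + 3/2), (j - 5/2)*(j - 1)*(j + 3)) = j - 1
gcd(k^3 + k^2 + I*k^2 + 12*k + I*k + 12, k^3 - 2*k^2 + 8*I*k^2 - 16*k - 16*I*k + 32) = k + 4*I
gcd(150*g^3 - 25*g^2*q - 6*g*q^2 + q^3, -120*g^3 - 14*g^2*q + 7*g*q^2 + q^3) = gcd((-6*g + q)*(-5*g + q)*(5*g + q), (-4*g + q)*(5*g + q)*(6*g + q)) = 5*g + q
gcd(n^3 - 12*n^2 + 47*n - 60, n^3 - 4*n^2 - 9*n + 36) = n^2 - 7*n + 12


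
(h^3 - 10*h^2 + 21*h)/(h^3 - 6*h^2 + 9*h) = (h - 7)/(h - 3)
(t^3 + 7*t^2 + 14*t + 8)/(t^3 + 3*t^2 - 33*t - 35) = (t^2 + 6*t + 8)/(t^2 + 2*t - 35)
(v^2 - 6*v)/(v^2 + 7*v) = (v - 6)/(v + 7)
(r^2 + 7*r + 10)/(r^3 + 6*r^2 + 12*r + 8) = (r + 5)/(r^2 + 4*r + 4)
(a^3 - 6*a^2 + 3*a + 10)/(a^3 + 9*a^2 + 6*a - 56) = (a^2 - 4*a - 5)/(a^2 + 11*a + 28)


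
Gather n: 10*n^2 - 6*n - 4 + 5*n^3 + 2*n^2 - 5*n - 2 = 5*n^3 + 12*n^2 - 11*n - 6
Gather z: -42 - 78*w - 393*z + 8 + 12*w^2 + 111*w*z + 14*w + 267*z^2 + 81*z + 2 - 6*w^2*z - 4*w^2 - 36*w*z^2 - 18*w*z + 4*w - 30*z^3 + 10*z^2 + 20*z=8*w^2 - 60*w - 30*z^3 + z^2*(277 - 36*w) + z*(-6*w^2 + 93*w - 292) - 32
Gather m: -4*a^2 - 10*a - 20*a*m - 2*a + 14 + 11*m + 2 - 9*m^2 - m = -4*a^2 - 12*a - 9*m^2 + m*(10 - 20*a) + 16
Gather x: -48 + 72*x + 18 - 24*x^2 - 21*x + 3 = -24*x^2 + 51*x - 27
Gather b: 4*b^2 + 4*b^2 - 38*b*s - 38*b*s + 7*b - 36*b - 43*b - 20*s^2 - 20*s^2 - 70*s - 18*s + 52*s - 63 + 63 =8*b^2 + b*(-76*s - 72) - 40*s^2 - 36*s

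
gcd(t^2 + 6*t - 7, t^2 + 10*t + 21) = t + 7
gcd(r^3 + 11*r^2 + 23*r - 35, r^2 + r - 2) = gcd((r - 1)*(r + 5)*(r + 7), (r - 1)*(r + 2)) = r - 1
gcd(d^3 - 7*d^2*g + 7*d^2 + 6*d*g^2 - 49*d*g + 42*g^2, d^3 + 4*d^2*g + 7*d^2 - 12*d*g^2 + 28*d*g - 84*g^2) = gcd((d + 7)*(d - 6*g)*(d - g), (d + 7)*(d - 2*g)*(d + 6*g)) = d + 7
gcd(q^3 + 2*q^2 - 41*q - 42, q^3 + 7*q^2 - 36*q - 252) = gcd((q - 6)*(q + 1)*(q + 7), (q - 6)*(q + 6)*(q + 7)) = q^2 + q - 42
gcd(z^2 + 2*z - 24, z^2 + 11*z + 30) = z + 6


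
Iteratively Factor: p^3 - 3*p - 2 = (p + 1)*(p^2 - p - 2) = (p + 1)^2*(p - 2)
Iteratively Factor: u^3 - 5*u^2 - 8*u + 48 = (u + 3)*(u^2 - 8*u + 16) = (u - 4)*(u + 3)*(u - 4)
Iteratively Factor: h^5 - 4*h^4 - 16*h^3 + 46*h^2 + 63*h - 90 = (h + 3)*(h^4 - 7*h^3 + 5*h^2 + 31*h - 30) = (h + 2)*(h + 3)*(h^3 - 9*h^2 + 23*h - 15) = (h - 5)*(h + 2)*(h + 3)*(h^2 - 4*h + 3) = (h - 5)*(h - 3)*(h + 2)*(h + 3)*(h - 1)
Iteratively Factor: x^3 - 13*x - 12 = (x + 1)*(x^2 - x - 12) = (x + 1)*(x + 3)*(x - 4)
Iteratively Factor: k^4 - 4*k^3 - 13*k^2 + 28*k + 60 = (k + 2)*(k^3 - 6*k^2 - k + 30) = (k + 2)^2*(k^2 - 8*k + 15) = (k - 3)*(k + 2)^2*(k - 5)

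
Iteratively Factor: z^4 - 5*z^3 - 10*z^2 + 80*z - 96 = (z + 4)*(z^3 - 9*z^2 + 26*z - 24) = (z - 2)*(z + 4)*(z^2 - 7*z + 12) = (z - 3)*(z - 2)*(z + 4)*(z - 4)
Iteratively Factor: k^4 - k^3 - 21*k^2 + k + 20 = (k + 1)*(k^3 - 2*k^2 - 19*k + 20) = (k + 1)*(k + 4)*(k^2 - 6*k + 5) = (k - 5)*(k + 1)*(k + 4)*(k - 1)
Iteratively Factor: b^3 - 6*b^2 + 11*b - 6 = (b - 1)*(b^2 - 5*b + 6) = (b - 2)*(b - 1)*(b - 3)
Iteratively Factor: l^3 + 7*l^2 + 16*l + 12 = (l + 3)*(l^2 + 4*l + 4) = (l + 2)*(l + 3)*(l + 2)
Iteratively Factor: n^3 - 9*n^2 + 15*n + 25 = (n + 1)*(n^2 - 10*n + 25) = (n - 5)*(n + 1)*(n - 5)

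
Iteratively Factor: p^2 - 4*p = (p)*(p - 4)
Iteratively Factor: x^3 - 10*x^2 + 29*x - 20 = (x - 5)*(x^2 - 5*x + 4) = (x - 5)*(x - 1)*(x - 4)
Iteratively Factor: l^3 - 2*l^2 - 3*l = (l + 1)*(l^2 - 3*l) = l*(l + 1)*(l - 3)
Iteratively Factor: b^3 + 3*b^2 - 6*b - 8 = (b + 4)*(b^2 - b - 2) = (b - 2)*(b + 4)*(b + 1)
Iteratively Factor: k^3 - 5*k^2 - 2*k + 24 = (k - 4)*(k^2 - k - 6) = (k - 4)*(k - 3)*(k + 2)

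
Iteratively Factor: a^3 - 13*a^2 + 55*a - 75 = (a - 5)*(a^2 - 8*a + 15) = (a - 5)*(a - 3)*(a - 5)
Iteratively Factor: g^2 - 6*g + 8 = (g - 2)*(g - 4)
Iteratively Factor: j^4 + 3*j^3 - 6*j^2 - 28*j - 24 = (j + 2)*(j^3 + j^2 - 8*j - 12) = (j + 2)^2*(j^2 - j - 6) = (j + 2)^3*(j - 3)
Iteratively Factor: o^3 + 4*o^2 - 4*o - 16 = (o + 2)*(o^2 + 2*o - 8) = (o + 2)*(o + 4)*(o - 2)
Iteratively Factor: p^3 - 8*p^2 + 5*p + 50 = (p - 5)*(p^2 - 3*p - 10) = (p - 5)^2*(p + 2)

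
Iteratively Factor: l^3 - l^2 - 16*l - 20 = (l - 5)*(l^2 + 4*l + 4) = (l - 5)*(l + 2)*(l + 2)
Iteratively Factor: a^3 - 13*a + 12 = (a + 4)*(a^2 - 4*a + 3) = (a - 3)*(a + 4)*(a - 1)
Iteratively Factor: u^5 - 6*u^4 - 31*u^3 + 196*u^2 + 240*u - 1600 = (u - 4)*(u^4 - 2*u^3 - 39*u^2 + 40*u + 400) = (u - 5)*(u - 4)*(u^3 + 3*u^2 - 24*u - 80) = (u - 5)*(u - 4)*(u + 4)*(u^2 - u - 20) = (u - 5)*(u - 4)*(u + 4)^2*(u - 5)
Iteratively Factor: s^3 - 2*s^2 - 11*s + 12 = (s - 1)*(s^2 - s - 12) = (s - 4)*(s - 1)*(s + 3)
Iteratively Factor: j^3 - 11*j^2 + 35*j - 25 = (j - 5)*(j^2 - 6*j + 5) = (j - 5)*(j - 1)*(j - 5)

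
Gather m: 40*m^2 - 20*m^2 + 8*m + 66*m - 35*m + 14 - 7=20*m^2 + 39*m + 7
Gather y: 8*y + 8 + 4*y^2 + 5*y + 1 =4*y^2 + 13*y + 9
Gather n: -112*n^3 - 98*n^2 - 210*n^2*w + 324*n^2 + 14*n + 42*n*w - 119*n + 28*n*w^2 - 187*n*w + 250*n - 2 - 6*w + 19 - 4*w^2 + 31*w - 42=-112*n^3 + n^2*(226 - 210*w) + n*(28*w^2 - 145*w + 145) - 4*w^2 + 25*w - 25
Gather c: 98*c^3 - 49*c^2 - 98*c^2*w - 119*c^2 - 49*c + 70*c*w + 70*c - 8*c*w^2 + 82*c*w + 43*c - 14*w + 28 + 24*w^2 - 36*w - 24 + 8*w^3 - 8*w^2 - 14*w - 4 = 98*c^3 + c^2*(-98*w - 168) + c*(-8*w^2 + 152*w + 64) + 8*w^3 + 16*w^2 - 64*w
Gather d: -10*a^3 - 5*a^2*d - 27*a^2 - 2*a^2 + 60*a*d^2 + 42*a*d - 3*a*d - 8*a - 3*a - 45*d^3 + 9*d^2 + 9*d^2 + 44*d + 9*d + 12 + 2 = -10*a^3 - 29*a^2 - 11*a - 45*d^3 + d^2*(60*a + 18) + d*(-5*a^2 + 39*a + 53) + 14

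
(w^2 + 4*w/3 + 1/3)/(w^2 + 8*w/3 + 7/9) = 3*(w + 1)/(3*w + 7)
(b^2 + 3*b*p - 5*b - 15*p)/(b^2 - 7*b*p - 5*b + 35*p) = (-b - 3*p)/(-b + 7*p)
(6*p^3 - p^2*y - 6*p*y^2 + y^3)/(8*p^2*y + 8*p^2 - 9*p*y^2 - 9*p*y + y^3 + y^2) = (-6*p^2 - 5*p*y + y^2)/(-8*p*y - 8*p + y^2 + y)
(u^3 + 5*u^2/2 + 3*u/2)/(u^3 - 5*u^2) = (2*u^2 + 5*u + 3)/(2*u*(u - 5))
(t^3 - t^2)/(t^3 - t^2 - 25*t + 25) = t^2/(t^2 - 25)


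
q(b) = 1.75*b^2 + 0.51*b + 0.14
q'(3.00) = 11.01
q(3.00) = 17.42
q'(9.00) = 32.01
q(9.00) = 146.48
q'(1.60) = 6.11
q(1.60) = 5.44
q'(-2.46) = -8.10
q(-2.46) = 9.48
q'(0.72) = 3.03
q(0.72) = 1.41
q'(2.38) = 8.84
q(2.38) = 11.27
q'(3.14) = 11.50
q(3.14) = 19.00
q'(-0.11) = 0.12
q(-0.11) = 0.11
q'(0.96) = 3.87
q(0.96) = 2.24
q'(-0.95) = -2.82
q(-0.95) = 1.23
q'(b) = 3.5*b + 0.51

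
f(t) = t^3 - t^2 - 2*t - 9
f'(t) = 3*t^2 - 2*t - 2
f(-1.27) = -10.12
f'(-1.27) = 5.38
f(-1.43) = -11.11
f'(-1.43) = 6.99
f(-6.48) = -310.13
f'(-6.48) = 136.93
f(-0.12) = -8.78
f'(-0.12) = -1.72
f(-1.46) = -11.32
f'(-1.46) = 7.31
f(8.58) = 531.85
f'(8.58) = 201.69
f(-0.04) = -8.92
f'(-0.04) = -1.92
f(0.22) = -9.48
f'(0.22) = -2.29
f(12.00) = 1551.00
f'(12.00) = 406.00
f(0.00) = -9.00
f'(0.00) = -2.00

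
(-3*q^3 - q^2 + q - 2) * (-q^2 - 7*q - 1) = 3*q^5 + 22*q^4 + 9*q^3 - 4*q^2 + 13*q + 2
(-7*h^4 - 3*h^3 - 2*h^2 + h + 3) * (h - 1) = -7*h^5 + 4*h^4 + h^3 + 3*h^2 + 2*h - 3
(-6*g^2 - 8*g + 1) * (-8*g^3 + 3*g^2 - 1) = 48*g^5 + 46*g^4 - 32*g^3 + 9*g^2 + 8*g - 1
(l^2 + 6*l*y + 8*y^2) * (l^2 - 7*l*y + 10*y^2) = l^4 - l^3*y - 24*l^2*y^2 + 4*l*y^3 + 80*y^4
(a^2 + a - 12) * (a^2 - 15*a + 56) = a^4 - 14*a^3 + 29*a^2 + 236*a - 672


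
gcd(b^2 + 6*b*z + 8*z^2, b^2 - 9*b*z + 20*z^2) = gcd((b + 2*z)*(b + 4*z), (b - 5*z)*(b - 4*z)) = 1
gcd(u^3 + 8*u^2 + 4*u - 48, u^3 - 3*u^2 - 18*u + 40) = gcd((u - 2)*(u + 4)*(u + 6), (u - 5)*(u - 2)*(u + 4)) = u^2 + 2*u - 8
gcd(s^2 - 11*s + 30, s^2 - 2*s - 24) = s - 6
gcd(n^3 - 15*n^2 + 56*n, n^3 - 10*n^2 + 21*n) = n^2 - 7*n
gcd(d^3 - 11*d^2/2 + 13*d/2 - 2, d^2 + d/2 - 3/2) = d - 1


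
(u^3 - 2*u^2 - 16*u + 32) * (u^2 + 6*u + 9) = u^5 + 4*u^4 - 19*u^3 - 82*u^2 + 48*u + 288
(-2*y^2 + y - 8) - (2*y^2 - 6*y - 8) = -4*y^2 + 7*y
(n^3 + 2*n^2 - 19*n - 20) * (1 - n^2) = -n^5 - 2*n^4 + 20*n^3 + 22*n^2 - 19*n - 20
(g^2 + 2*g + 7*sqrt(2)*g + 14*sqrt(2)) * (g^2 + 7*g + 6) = g^4 + 9*g^3 + 7*sqrt(2)*g^3 + 20*g^2 + 63*sqrt(2)*g^2 + 12*g + 140*sqrt(2)*g + 84*sqrt(2)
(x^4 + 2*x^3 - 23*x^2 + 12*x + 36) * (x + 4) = x^5 + 6*x^4 - 15*x^3 - 80*x^2 + 84*x + 144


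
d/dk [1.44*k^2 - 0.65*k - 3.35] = 2.88*k - 0.65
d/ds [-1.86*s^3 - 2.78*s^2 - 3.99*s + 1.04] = -5.58*s^2 - 5.56*s - 3.99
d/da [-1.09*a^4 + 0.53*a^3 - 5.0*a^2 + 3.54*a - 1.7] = -4.36*a^3 + 1.59*a^2 - 10.0*a + 3.54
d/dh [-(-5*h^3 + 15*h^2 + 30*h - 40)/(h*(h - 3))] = 5*(h^4 - 6*h^3 + 15*h^2 - 16*h + 24)/(h^2*(h^2 - 6*h + 9))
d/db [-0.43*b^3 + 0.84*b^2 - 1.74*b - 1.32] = -1.29*b^2 + 1.68*b - 1.74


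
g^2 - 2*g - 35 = (g - 7)*(g + 5)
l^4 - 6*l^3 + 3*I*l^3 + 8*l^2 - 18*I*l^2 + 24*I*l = l*(l - 4)*(l - 2)*(l + 3*I)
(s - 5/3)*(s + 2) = s^2 + s/3 - 10/3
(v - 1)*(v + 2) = v^2 + v - 2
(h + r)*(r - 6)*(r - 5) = h*r^2 - 11*h*r + 30*h + r^3 - 11*r^2 + 30*r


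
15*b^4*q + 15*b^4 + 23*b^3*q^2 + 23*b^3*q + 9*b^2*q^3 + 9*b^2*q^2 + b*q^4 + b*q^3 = (b + q)*(3*b + q)*(5*b + q)*(b*q + b)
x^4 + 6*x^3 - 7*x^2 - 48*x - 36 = (x - 3)*(x + 1)*(x + 2)*(x + 6)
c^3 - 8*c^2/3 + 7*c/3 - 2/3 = (c - 1)^2*(c - 2/3)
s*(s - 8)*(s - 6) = s^3 - 14*s^2 + 48*s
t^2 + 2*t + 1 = (t + 1)^2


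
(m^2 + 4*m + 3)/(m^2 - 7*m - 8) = (m + 3)/(m - 8)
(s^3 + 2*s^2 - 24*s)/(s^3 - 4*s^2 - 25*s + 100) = s*(s + 6)/(s^2 - 25)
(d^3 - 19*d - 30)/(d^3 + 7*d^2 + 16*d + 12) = (d - 5)/(d + 2)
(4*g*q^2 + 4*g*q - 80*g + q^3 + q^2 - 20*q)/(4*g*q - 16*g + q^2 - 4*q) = q + 5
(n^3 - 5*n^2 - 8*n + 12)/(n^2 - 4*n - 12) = n - 1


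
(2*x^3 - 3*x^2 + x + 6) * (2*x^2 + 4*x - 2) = 4*x^5 + 2*x^4 - 14*x^3 + 22*x^2 + 22*x - 12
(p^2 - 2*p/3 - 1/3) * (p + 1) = p^3 + p^2/3 - p - 1/3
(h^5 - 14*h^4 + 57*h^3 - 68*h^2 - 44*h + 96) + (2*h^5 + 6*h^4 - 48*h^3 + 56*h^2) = 3*h^5 - 8*h^4 + 9*h^3 - 12*h^2 - 44*h + 96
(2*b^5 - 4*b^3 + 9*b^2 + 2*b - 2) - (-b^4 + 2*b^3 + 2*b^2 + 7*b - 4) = 2*b^5 + b^4 - 6*b^3 + 7*b^2 - 5*b + 2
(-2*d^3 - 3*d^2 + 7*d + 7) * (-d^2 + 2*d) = 2*d^5 - d^4 - 13*d^3 + 7*d^2 + 14*d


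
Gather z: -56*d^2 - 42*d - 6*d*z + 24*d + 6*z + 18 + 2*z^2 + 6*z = -56*d^2 - 18*d + 2*z^2 + z*(12 - 6*d) + 18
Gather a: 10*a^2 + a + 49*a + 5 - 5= 10*a^2 + 50*a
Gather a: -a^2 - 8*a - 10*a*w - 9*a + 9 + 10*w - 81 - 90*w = -a^2 + a*(-10*w - 17) - 80*w - 72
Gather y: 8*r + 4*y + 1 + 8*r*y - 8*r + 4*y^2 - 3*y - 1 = 4*y^2 + y*(8*r + 1)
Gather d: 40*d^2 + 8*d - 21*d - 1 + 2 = 40*d^2 - 13*d + 1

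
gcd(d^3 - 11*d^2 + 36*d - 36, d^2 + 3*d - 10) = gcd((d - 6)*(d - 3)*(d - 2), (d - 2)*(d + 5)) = d - 2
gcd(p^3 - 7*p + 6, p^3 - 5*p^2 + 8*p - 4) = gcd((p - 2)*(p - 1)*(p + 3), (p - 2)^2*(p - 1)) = p^2 - 3*p + 2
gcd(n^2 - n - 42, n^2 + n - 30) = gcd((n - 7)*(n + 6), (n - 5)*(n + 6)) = n + 6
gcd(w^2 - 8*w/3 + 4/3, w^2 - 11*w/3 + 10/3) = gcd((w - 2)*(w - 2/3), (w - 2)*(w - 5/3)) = w - 2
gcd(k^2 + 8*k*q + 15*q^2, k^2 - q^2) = 1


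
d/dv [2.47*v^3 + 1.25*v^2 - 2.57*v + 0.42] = 7.41*v^2 + 2.5*v - 2.57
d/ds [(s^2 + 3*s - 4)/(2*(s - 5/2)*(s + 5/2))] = 6*(-4*s^2 - 6*s - 25)/(16*s^4 - 200*s^2 + 625)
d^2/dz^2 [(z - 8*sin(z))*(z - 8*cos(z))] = 8*sqrt(2)*z*sin(z + pi/4) - 128*sin(2*z) - 16*sqrt(2)*cos(z + pi/4) + 2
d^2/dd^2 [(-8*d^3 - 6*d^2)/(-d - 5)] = 4*(4*d^3 + 60*d^2 + 300*d + 75)/(d^3 + 15*d^2 + 75*d + 125)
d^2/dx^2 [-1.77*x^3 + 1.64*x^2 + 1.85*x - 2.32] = 3.28 - 10.62*x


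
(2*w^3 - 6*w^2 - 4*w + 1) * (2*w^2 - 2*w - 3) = 4*w^5 - 16*w^4 - 2*w^3 + 28*w^2 + 10*w - 3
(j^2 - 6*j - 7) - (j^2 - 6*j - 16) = 9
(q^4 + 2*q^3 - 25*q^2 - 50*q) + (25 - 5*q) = q^4 + 2*q^3 - 25*q^2 - 55*q + 25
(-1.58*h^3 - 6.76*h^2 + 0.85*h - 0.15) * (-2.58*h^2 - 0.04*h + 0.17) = 4.0764*h^5 + 17.504*h^4 - 2.1912*h^3 - 0.7962*h^2 + 0.1505*h - 0.0255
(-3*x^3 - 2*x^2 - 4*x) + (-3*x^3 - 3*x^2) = -6*x^3 - 5*x^2 - 4*x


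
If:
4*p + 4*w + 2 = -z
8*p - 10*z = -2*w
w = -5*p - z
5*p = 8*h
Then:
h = 5/62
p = 4/31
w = -58/93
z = -2/93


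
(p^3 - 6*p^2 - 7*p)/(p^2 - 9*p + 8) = p*(p^2 - 6*p - 7)/(p^2 - 9*p + 8)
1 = 1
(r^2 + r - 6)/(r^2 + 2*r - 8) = (r + 3)/(r + 4)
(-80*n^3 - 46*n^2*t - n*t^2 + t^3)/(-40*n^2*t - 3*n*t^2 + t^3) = (2*n + t)/t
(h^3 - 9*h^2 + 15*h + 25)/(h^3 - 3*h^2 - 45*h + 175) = (h + 1)/(h + 7)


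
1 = 1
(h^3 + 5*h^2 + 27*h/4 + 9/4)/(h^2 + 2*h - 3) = (h^2 + 2*h + 3/4)/(h - 1)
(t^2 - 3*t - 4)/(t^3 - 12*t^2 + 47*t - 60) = (t + 1)/(t^2 - 8*t + 15)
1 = 1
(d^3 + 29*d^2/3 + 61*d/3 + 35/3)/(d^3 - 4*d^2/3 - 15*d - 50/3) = (d^2 + 8*d + 7)/(d^2 - 3*d - 10)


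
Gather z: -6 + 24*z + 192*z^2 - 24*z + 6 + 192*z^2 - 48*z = 384*z^2 - 48*z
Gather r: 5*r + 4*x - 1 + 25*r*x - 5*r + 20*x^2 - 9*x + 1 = 25*r*x + 20*x^2 - 5*x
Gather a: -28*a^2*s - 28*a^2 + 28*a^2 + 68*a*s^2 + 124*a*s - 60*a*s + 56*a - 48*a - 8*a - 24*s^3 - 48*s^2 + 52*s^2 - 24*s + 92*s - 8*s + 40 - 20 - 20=-28*a^2*s + a*(68*s^2 + 64*s) - 24*s^3 + 4*s^2 + 60*s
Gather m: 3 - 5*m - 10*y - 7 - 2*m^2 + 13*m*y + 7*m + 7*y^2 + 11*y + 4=-2*m^2 + m*(13*y + 2) + 7*y^2 + y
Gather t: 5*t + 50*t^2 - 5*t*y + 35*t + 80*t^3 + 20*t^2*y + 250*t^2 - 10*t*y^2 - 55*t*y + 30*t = 80*t^3 + t^2*(20*y + 300) + t*(-10*y^2 - 60*y + 70)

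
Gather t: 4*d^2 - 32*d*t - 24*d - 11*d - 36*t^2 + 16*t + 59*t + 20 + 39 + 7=4*d^2 - 35*d - 36*t^2 + t*(75 - 32*d) + 66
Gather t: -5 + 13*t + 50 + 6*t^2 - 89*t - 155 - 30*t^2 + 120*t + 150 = -24*t^2 + 44*t + 40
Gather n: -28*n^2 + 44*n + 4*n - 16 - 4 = -28*n^2 + 48*n - 20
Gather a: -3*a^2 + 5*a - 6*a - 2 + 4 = -3*a^2 - a + 2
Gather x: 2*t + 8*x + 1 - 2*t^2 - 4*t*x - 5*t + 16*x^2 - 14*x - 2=-2*t^2 - 3*t + 16*x^2 + x*(-4*t - 6) - 1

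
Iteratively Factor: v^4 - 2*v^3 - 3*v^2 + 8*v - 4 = (v + 2)*(v^3 - 4*v^2 + 5*v - 2) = (v - 2)*(v + 2)*(v^2 - 2*v + 1) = (v - 2)*(v - 1)*(v + 2)*(v - 1)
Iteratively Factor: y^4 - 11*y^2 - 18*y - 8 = (y + 1)*(y^3 - y^2 - 10*y - 8) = (y - 4)*(y + 1)*(y^2 + 3*y + 2) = (y - 4)*(y + 1)*(y + 2)*(y + 1)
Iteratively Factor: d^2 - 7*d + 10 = (d - 5)*(d - 2)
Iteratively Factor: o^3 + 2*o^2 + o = (o + 1)*(o^2 + o) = (o + 1)^2*(o)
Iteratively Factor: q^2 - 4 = (q - 2)*(q + 2)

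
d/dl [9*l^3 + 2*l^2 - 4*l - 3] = 27*l^2 + 4*l - 4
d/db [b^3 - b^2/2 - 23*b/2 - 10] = 3*b^2 - b - 23/2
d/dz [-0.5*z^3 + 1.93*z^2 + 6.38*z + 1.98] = -1.5*z^2 + 3.86*z + 6.38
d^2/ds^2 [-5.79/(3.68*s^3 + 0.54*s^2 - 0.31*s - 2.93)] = ((127.8432*s + 6.2532)*(3.68*s^3 + 0.54*s^2 - 0.31*s - 2.93) - 5.79*(11.04*s^2 + 1.08*s - 0.31)*(22.08*s^2 + 2.16*s - 0.62))/(3.68*s^3 + 0.54*s^2 - 0.31*s - 2.93)^3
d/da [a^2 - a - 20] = 2*a - 1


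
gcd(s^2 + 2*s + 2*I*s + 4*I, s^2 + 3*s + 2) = s + 2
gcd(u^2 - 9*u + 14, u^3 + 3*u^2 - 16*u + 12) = u - 2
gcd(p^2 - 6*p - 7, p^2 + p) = p + 1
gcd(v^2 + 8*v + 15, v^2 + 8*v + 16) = 1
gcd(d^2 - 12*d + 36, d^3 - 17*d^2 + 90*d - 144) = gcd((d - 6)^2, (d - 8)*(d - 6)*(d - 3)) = d - 6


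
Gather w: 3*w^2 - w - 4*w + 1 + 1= 3*w^2 - 5*w + 2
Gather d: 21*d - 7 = 21*d - 7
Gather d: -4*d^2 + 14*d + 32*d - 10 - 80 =-4*d^2 + 46*d - 90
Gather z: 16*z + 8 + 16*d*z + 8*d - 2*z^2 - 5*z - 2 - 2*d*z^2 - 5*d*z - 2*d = 6*d + z^2*(-2*d - 2) + z*(11*d + 11) + 6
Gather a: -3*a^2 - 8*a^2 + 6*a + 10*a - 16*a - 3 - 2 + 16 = 11 - 11*a^2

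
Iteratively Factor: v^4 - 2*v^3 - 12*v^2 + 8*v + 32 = (v - 2)*(v^3 - 12*v - 16) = (v - 2)*(v + 2)*(v^2 - 2*v - 8) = (v - 2)*(v + 2)^2*(v - 4)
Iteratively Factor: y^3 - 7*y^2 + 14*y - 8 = (y - 4)*(y^2 - 3*y + 2) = (y - 4)*(y - 2)*(y - 1)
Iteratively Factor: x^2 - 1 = (x - 1)*(x + 1)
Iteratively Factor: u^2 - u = (u - 1)*(u)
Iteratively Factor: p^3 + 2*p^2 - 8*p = (p - 2)*(p^2 + 4*p) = p*(p - 2)*(p + 4)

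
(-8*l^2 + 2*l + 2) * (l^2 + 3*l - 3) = -8*l^4 - 22*l^3 + 32*l^2 - 6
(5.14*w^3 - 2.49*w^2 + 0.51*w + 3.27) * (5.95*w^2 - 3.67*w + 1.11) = 30.583*w^5 - 33.6793*w^4 + 17.8782*w^3 + 14.8209*w^2 - 11.4348*w + 3.6297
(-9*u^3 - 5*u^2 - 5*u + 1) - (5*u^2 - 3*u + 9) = -9*u^3 - 10*u^2 - 2*u - 8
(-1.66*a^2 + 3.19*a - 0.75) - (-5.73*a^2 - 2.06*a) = 4.07*a^2 + 5.25*a - 0.75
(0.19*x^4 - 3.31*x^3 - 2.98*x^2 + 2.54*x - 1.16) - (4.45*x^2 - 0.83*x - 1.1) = 0.19*x^4 - 3.31*x^3 - 7.43*x^2 + 3.37*x - 0.0599999999999998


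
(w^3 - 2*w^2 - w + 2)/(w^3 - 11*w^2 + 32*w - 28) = (w^2 - 1)/(w^2 - 9*w + 14)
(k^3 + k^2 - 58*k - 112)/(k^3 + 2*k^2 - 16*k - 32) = (k^2 - k - 56)/(k^2 - 16)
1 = 1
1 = 1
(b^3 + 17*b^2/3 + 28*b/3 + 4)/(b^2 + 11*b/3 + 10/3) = (3*b^2 + 11*b + 6)/(3*b + 5)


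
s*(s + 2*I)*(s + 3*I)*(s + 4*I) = s^4 + 9*I*s^3 - 26*s^2 - 24*I*s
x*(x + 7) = x^2 + 7*x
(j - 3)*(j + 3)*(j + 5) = j^3 + 5*j^2 - 9*j - 45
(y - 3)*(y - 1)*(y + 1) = y^3 - 3*y^2 - y + 3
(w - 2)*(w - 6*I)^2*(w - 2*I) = w^4 - 2*w^3 - 14*I*w^3 - 60*w^2 + 28*I*w^2 + 120*w + 72*I*w - 144*I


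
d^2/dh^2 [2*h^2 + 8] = 4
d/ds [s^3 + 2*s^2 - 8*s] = 3*s^2 + 4*s - 8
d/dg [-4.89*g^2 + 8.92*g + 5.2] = 8.92 - 9.78*g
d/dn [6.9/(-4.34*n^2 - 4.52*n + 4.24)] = (59.892*n + 31.188)/(4.34*n^2 + 4.52*n - 4.24)^2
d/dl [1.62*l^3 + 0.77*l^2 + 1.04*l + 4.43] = 4.86*l^2 + 1.54*l + 1.04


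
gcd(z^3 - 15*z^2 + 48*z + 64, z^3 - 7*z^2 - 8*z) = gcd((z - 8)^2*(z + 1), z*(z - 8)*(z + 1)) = z^2 - 7*z - 8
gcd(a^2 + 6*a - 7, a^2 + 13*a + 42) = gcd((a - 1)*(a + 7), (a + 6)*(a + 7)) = a + 7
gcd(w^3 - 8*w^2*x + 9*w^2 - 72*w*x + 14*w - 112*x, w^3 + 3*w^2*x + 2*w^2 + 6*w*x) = w + 2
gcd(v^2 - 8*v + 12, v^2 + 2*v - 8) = v - 2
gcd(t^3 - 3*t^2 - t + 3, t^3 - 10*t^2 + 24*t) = 1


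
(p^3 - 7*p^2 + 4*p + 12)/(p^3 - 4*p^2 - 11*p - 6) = (p - 2)/(p + 1)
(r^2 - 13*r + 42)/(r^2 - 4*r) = (r^2 - 13*r + 42)/(r*(r - 4))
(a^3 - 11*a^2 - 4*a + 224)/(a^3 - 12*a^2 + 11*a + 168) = (a + 4)/(a + 3)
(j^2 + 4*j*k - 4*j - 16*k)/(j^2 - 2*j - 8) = (j + 4*k)/(j + 2)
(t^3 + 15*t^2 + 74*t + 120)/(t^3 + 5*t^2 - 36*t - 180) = (t + 4)/(t - 6)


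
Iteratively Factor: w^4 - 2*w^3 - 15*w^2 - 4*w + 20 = (w - 5)*(w^3 + 3*w^2 - 4) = (w - 5)*(w + 2)*(w^2 + w - 2) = (w - 5)*(w - 1)*(w + 2)*(w + 2)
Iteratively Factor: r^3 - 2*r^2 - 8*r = (r + 2)*(r^2 - 4*r) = r*(r + 2)*(r - 4)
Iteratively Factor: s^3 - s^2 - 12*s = (s - 4)*(s^2 + 3*s) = s*(s - 4)*(s + 3)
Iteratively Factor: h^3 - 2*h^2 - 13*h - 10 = (h + 2)*(h^2 - 4*h - 5) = (h - 5)*(h + 2)*(h + 1)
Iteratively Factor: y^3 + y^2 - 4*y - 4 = (y + 2)*(y^2 - y - 2) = (y + 1)*(y + 2)*(y - 2)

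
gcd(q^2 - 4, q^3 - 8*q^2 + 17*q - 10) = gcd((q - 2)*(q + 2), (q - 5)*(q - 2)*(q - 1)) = q - 2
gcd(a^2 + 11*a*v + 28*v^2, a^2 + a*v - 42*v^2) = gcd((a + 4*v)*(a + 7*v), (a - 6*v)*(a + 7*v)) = a + 7*v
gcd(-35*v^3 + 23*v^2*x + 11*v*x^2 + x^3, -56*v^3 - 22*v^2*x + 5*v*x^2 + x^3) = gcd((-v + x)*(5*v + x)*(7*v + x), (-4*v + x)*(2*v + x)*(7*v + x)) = 7*v + x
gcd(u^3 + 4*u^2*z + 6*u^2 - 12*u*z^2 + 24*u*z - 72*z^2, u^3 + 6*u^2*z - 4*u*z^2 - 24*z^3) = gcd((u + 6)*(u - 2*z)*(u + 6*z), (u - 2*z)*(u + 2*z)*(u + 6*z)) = -u^2 - 4*u*z + 12*z^2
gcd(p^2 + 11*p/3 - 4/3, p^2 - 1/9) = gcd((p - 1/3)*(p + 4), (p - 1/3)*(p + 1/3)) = p - 1/3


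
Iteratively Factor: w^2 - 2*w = (w - 2)*(w)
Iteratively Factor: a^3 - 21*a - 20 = (a + 1)*(a^2 - a - 20) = (a - 5)*(a + 1)*(a + 4)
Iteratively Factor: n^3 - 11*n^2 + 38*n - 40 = (n - 2)*(n^2 - 9*n + 20) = (n - 5)*(n - 2)*(n - 4)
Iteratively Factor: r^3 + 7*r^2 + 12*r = (r + 4)*(r^2 + 3*r) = (r + 3)*(r + 4)*(r)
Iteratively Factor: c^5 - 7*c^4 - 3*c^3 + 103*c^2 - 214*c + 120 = (c - 1)*(c^4 - 6*c^3 - 9*c^2 + 94*c - 120) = (c - 2)*(c - 1)*(c^3 - 4*c^2 - 17*c + 60) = (c - 2)*(c - 1)*(c + 4)*(c^2 - 8*c + 15) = (c - 5)*(c - 2)*(c - 1)*(c + 4)*(c - 3)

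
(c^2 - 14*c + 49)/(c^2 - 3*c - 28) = (c - 7)/(c + 4)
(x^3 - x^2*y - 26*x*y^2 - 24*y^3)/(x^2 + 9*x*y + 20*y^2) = (x^2 - 5*x*y - 6*y^2)/(x + 5*y)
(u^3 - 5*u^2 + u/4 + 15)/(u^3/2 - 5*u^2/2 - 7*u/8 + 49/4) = 2*(4*u^3 - 20*u^2 + u + 60)/(4*u^3 - 20*u^2 - 7*u + 98)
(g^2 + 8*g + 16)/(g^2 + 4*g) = (g + 4)/g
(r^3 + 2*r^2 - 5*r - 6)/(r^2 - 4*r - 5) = (r^2 + r - 6)/(r - 5)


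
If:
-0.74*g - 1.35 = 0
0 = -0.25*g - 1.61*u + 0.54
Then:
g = -1.82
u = 0.62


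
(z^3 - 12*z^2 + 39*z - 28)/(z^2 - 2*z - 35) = (z^2 - 5*z + 4)/(z + 5)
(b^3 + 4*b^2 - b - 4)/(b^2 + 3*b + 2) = (b^2 + 3*b - 4)/(b + 2)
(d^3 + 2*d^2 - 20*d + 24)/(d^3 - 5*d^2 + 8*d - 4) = (d + 6)/(d - 1)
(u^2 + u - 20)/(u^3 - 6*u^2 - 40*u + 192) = (u + 5)/(u^2 - 2*u - 48)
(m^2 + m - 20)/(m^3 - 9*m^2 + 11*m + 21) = (m^2 + m - 20)/(m^3 - 9*m^2 + 11*m + 21)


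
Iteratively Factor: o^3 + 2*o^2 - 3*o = (o - 1)*(o^2 + 3*o) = o*(o - 1)*(o + 3)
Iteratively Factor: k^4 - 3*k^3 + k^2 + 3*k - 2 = (k - 1)*(k^3 - 2*k^2 - k + 2) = (k - 1)^2*(k^2 - k - 2) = (k - 1)^2*(k + 1)*(k - 2)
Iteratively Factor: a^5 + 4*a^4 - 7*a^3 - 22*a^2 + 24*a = (a + 3)*(a^4 + a^3 - 10*a^2 + 8*a) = (a - 1)*(a + 3)*(a^3 + 2*a^2 - 8*a) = a*(a - 1)*(a + 3)*(a^2 + 2*a - 8) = a*(a - 2)*(a - 1)*(a + 3)*(a + 4)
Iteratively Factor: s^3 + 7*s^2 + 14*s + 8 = (s + 4)*(s^2 + 3*s + 2) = (s + 2)*(s + 4)*(s + 1)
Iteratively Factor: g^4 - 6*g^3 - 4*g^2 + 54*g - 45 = (g + 3)*(g^3 - 9*g^2 + 23*g - 15) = (g - 1)*(g + 3)*(g^2 - 8*g + 15) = (g - 5)*(g - 1)*(g + 3)*(g - 3)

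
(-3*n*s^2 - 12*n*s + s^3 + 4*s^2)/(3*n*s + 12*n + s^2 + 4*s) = s*(-3*n + s)/(3*n + s)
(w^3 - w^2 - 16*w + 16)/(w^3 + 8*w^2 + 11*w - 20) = (w - 4)/(w + 5)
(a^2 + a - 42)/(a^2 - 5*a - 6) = (a + 7)/(a + 1)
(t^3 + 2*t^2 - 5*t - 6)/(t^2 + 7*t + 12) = (t^2 - t - 2)/(t + 4)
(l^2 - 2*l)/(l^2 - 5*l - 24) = l*(2 - l)/(-l^2 + 5*l + 24)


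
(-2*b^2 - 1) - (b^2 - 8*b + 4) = -3*b^2 + 8*b - 5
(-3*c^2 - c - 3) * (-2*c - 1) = 6*c^3 + 5*c^2 + 7*c + 3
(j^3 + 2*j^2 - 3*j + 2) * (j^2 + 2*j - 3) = j^5 + 4*j^4 - 2*j^3 - 10*j^2 + 13*j - 6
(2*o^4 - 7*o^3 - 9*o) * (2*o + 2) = 4*o^5 - 10*o^4 - 14*o^3 - 18*o^2 - 18*o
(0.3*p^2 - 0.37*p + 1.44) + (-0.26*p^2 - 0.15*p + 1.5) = 0.04*p^2 - 0.52*p + 2.94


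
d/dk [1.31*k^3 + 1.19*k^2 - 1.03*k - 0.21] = 3.93*k^2 + 2.38*k - 1.03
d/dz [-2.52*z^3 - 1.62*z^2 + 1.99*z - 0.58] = -7.56*z^2 - 3.24*z + 1.99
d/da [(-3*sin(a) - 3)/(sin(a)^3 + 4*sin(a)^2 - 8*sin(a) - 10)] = 3*(2*sin(a)^3 + 7*sin(a)^2 + 8*sin(a) + 2)*cos(a)/(sin(a)^3 + 4*sin(a)^2 - 8*sin(a) - 10)^2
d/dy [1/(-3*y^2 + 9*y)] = (2*y - 3)/(3*y^2*(y - 3)^2)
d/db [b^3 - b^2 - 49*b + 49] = 3*b^2 - 2*b - 49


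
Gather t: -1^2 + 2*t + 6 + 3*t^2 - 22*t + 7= 3*t^2 - 20*t + 12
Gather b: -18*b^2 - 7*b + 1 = -18*b^2 - 7*b + 1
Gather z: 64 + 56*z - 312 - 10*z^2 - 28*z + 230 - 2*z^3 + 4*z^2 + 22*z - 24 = -2*z^3 - 6*z^2 + 50*z - 42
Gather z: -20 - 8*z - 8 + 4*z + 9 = -4*z - 19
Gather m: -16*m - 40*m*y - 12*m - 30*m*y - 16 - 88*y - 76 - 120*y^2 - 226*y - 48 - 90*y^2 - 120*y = m*(-70*y - 28) - 210*y^2 - 434*y - 140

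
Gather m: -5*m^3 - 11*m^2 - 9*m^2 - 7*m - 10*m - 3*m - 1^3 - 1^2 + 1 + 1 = -5*m^3 - 20*m^2 - 20*m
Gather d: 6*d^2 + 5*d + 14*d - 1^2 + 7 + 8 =6*d^2 + 19*d + 14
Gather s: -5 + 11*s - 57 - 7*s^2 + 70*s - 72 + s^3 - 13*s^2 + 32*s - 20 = s^3 - 20*s^2 + 113*s - 154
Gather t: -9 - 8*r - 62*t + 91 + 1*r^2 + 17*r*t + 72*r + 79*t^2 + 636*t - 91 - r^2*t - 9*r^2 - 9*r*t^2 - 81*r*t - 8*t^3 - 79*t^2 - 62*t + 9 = -8*r^2 - 9*r*t^2 + 64*r - 8*t^3 + t*(-r^2 - 64*r + 512)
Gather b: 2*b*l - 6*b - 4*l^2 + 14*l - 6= b*(2*l - 6) - 4*l^2 + 14*l - 6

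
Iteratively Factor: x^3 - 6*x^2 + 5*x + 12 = (x - 4)*(x^2 - 2*x - 3) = (x - 4)*(x - 3)*(x + 1)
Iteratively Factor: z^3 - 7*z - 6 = (z - 3)*(z^2 + 3*z + 2) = (z - 3)*(z + 2)*(z + 1)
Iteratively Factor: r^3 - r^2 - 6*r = (r + 2)*(r^2 - 3*r) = (r - 3)*(r + 2)*(r)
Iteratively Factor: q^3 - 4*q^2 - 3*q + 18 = (q - 3)*(q^2 - q - 6) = (q - 3)^2*(q + 2)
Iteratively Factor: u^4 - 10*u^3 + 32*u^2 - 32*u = (u - 4)*(u^3 - 6*u^2 + 8*u) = (u - 4)*(u - 2)*(u^2 - 4*u) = u*(u - 4)*(u - 2)*(u - 4)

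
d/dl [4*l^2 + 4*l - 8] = 8*l + 4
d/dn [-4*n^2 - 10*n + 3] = -8*n - 10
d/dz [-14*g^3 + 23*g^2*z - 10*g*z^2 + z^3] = 23*g^2 - 20*g*z + 3*z^2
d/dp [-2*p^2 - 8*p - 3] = -4*p - 8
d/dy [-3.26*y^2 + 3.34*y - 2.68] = 3.34 - 6.52*y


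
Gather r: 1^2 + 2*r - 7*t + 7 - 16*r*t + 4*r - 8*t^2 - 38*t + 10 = r*(6 - 16*t) - 8*t^2 - 45*t + 18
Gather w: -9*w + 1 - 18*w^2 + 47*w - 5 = -18*w^2 + 38*w - 4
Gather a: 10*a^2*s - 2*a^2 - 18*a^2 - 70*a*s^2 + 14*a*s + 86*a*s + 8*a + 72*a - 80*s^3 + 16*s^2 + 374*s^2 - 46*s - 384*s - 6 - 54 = a^2*(10*s - 20) + a*(-70*s^2 + 100*s + 80) - 80*s^3 + 390*s^2 - 430*s - 60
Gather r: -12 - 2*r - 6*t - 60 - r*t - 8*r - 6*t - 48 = r*(-t - 10) - 12*t - 120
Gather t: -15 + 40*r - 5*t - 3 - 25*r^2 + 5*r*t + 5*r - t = -25*r^2 + 45*r + t*(5*r - 6) - 18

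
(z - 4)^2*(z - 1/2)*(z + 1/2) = z^4 - 8*z^3 + 63*z^2/4 + 2*z - 4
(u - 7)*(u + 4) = u^2 - 3*u - 28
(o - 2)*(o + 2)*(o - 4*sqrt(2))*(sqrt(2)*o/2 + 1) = sqrt(2)*o^4/2 - 3*o^3 - 6*sqrt(2)*o^2 + 12*o + 16*sqrt(2)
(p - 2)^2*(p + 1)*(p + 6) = p^4 + 3*p^3 - 18*p^2 + 4*p + 24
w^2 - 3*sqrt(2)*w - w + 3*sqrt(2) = (w - 1)*(w - 3*sqrt(2))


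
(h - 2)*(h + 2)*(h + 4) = h^3 + 4*h^2 - 4*h - 16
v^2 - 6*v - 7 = (v - 7)*(v + 1)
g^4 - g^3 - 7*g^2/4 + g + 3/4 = (g - 3/2)*(g - 1)*(g + 1/2)*(g + 1)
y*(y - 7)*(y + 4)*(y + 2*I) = y^4 - 3*y^3 + 2*I*y^3 - 28*y^2 - 6*I*y^2 - 56*I*y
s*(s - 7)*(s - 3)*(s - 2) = s^4 - 12*s^3 + 41*s^2 - 42*s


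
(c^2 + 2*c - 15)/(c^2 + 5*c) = (c - 3)/c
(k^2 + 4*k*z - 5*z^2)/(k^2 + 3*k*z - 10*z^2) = (-k + z)/(-k + 2*z)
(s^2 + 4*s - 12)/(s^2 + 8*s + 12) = (s - 2)/(s + 2)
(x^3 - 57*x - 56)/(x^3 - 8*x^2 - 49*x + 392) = (x + 1)/(x - 7)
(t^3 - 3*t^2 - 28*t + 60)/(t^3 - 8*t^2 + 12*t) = (t + 5)/t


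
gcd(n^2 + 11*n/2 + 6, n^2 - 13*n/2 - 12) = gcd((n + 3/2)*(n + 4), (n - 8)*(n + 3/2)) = n + 3/2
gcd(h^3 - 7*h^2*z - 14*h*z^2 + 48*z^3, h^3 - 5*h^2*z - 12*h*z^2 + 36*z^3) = -h^2 - h*z + 6*z^2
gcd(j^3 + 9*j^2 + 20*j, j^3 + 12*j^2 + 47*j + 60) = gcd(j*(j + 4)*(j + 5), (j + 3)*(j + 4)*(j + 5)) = j^2 + 9*j + 20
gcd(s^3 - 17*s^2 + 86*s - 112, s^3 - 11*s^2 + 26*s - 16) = s^2 - 10*s + 16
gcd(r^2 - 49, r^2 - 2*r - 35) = r - 7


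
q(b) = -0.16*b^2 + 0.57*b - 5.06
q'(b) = 0.57 - 0.32*b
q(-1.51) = -6.29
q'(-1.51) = 1.05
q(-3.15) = -8.44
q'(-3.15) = 1.58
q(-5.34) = -12.67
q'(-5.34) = 2.28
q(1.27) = -4.59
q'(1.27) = 0.16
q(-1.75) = -6.55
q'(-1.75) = 1.13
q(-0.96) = -5.75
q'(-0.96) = 0.88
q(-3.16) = -8.46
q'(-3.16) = 1.58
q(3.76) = -5.18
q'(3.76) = -0.63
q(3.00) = -4.79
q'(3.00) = -0.39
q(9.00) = -12.89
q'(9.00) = -2.31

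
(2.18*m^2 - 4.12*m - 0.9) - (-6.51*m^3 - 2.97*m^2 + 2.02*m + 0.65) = 6.51*m^3 + 5.15*m^2 - 6.14*m - 1.55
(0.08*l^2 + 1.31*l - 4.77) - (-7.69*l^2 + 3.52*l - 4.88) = 7.77*l^2 - 2.21*l + 0.11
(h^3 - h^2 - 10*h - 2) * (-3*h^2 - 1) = -3*h^5 + 3*h^4 + 29*h^3 + 7*h^2 + 10*h + 2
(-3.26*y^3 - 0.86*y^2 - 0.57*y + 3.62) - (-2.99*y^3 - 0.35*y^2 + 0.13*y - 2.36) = -0.27*y^3 - 0.51*y^2 - 0.7*y + 5.98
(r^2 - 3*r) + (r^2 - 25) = 2*r^2 - 3*r - 25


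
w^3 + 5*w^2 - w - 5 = (w - 1)*(w + 1)*(w + 5)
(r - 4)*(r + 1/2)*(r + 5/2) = r^3 - r^2 - 43*r/4 - 5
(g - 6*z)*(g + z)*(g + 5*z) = g^3 - 31*g*z^2 - 30*z^3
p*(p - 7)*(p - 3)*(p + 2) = p^4 - 8*p^3 + p^2 + 42*p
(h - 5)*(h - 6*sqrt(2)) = h^2 - 6*sqrt(2)*h - 5*h + 30*sqrt(2)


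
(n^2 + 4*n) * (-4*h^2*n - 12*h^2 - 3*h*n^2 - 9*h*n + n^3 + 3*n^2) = -4*h^2*n^3 - 28*h^2*n^2 - 48*h^2*n - 3*h*n^4 - 21*h*n^3 - 36*h*n^2 + n^5 + 7*n^4 + 12*n^3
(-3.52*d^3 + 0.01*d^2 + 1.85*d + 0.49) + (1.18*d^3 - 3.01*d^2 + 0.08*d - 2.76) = -2.34*d^3 - 3.0*d^2 + 1.93*d - 2.27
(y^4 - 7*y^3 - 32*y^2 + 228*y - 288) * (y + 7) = y^5 - 81*y^3 + 4*y^2 + 1308*y - 2016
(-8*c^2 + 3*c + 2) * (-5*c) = 40*c^3 - 15*c^2 - 10*c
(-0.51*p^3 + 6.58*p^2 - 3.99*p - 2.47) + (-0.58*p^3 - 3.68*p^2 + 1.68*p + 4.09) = -1.09*p^3 + 2.9*p^2 - 2.31*p + 1.62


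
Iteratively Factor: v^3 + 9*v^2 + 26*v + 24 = (v + 3)*(v^2 + 6*v + 8) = (v + 3)*(v + 4)*(v + 2)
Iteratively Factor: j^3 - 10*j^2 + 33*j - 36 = (j - 4)*(j^2 - 6*j + 9) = (j - 4)*(j - 3)*(j - 3)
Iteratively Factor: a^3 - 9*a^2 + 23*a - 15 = (a - 3)*(a^2 - 6*a + 5) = (a - 5)*(a - 3)*(a - 1)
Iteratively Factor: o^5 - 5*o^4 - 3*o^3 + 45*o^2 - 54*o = (o - 3)*(o^4 - 2*o^3 - 9*o^2 + 18*o) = (o - 3)*(o + 3)*(o^3 - 5*o^2 + 6*o) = o*(o - 3)*(o + 3)*(o^2 - 5*o + 6) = o*(o - 3)*(o - 2)*(o + 3)*(o - 3)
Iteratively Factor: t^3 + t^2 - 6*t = (t - 2)*(t^2 + 3*t) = (t - 2)*(t + 3)*(t)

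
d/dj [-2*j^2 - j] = -4*j - 1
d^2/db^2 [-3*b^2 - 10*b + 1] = -6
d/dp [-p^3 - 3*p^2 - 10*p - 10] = -3*p^2 - 6*p - 10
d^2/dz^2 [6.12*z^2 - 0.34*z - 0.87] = 12.2400000000000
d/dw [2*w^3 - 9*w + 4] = 6*w^2 - 9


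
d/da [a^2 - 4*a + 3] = 2*a - 4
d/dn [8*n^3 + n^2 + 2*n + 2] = 24*n^2 + 2*n + 2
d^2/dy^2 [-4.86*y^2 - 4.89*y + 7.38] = -9.72000000000000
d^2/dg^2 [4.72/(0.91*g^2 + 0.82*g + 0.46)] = (-7.817264*g^2 - 7.044128*g + 4.72*(1.82*g + 0.82)*(3.64*g + 1.64) - 3.951584)/(0.91*g^2 + 0.82*g + 0.46)^3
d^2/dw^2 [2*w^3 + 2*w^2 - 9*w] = 12*w + 4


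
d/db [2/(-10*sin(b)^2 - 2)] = 20*sin(2*b)/(7 - 5*cos(2*b))^2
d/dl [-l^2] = -2*l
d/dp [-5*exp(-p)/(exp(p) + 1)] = 5*(2*exp(p) + 1)*exp(-p)/(exp(p) + 1)^2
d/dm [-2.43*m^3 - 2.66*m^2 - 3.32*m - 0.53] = -7.29*m^2 - 5.32*m - 3.32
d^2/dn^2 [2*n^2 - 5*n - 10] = 4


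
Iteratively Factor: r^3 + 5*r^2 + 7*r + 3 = (r + 1)*(r^2 + 4*r + 3) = (r + 1)*(r + 3)*(r + 1)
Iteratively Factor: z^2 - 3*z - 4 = (z + 1)*(z - 4)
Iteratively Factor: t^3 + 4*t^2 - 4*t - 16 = (t + 4)*(t^2 - 4) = (t + 2)*(t + 4)*(t - 2)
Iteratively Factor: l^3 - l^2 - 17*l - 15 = (l + 1)*(l^2 - 2*l - 15) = (l + 1)*(l + 3)*(l - 5)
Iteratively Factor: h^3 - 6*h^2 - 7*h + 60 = (h - 4)*(h^2 - 2*h - 15) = (h - 5)*(h - 4)*(h + 3)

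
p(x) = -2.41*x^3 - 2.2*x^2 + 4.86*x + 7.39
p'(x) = -7.23*x^2 - 4.4*x + 4.86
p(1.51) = 1.41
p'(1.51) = -18.27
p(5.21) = -367.83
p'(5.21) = -214.32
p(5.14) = -353.02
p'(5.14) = -208.77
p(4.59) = -249.71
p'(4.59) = -167.66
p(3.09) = -69.70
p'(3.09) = -77.77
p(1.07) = 7.12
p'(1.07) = -8.13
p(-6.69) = 598.01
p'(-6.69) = -289.29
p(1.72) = -3.02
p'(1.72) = -24.10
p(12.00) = -4415.57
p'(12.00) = -1089.06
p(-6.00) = 419.59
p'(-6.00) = -229.02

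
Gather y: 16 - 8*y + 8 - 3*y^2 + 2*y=-3*y^2 - 6*y + 24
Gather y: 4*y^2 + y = 4*y^2 + y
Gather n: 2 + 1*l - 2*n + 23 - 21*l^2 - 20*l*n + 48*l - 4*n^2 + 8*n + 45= -21*l^2 + 49*l - 4*n^2 + n*(6 - 20*l) + 70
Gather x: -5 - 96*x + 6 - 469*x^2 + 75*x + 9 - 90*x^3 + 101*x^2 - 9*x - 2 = -90*x^3 - 368*x^2 - 30*x + 8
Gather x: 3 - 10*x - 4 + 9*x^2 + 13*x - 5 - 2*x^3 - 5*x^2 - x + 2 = -2*x^3 + 4*x^2 + 2*x - 4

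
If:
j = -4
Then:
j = -4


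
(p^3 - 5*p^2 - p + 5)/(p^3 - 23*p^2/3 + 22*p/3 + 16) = 3*(p^2 - 6*p + 5)/(3*p^2 - 26*p + 48)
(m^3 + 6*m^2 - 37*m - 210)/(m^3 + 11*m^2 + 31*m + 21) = (m^2 - m - 30)/(m^2 + 4*m + 3)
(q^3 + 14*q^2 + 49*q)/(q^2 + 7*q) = q + 7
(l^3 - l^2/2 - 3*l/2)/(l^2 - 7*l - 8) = l*(2*l - 3)/(2*(l - 8))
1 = 1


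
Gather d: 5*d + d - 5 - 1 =6*d - 6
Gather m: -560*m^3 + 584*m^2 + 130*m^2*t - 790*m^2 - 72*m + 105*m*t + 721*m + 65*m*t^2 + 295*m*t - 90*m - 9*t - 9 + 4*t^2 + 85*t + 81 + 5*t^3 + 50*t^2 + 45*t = -560*m^3 + m^2*(130*t - 206) + m*(65*t^2 + 400*t + 559) + 5*t^3 + 54*t^2 + 121*t + 72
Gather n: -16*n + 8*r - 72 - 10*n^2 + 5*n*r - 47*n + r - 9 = -10*n^2 + n*(5*r - 63) + 9*r - 81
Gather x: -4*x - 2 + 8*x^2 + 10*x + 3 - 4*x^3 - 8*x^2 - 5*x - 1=-4*x^3 + x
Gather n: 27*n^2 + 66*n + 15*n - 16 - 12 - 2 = 27*n^2 + 81*n - 30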